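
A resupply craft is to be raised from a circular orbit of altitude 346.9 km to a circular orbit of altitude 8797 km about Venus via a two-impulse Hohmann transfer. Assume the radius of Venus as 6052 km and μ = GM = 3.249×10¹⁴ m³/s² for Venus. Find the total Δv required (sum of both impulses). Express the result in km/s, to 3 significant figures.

Δv_total ≈ 2.35 km/s

r₁ = 6052 + 346.9 = 6398.9 km = 6.3989×10⁶ m.
r₂ = 6052 + 8797 = 14849 km = 1.4849×10⁷ m.
Transfer ellipse a_t = (r₁ + r₂)/2 = 1.062×10⁷ m.
At r₁: circular v_c1 = √(μ/r₁) = 7126 m/s; transfer-periapsis v_p = √[μ(2/r₁ − 1/a_t)] = 8424 m/s.
Δv₁ = v_p − v_c1 = 1299 m/s.
At r₂: circular v_c2 = √(μ/r₂) = 4678 m/s; transfer-apoapsis v_a = √[μ(2/r₂ − 1/a_t)] = 3630 m/s.
Δv₂ = v_c2 − v_a = 1047 m/s.
Total Δv = Δv₁ + Δv₂ = 2346 m/s = 2.346 km/s.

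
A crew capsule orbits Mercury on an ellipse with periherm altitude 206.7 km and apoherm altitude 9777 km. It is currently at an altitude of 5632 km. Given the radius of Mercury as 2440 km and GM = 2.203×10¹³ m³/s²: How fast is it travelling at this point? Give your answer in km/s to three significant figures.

v ≈ 1.58 km/s

r_p = 2440 + 206.7 = 2646.7 km = 2.6467×10⁶ m.
r_a = 2440 + 9777 = 12217 km = 1.2217×10⁷ m.
r = 2440 + 5632 = 8072.0 km = 8.072×10⁶ m.
Semi-major axis a = (r_p + r_a)/2 = 7431.9 km = 7.432×10⁶ m.
Vis-viva: v² = μ(2/r − 1/a) = 2.203×10¹³ × (2.478×10⁻⁷ − 1.346×10⁻⁷) = 2.494×10⁶ m²/s².
v = 1579 m/s = 1.579 km/s.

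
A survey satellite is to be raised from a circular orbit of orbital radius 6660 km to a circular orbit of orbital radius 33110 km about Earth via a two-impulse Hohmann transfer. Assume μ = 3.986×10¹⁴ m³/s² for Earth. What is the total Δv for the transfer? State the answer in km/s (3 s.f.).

r₁ = 6660 km = 6.660×10⁶ m.
r₂ = 33110 km = 3.311×10⁷ m.
Transfer ellipse a_t = (r₁ + r₂)/2 = 1.988×10⁷ m.
At r₁: circular v_c1 = √(μ/r₁) = 7736 m/s; transfer-perigee v_p = √[μ(2/r₁ − 1/a_t)] = 9983 m/s.
Δv₁ = v_p − v_c1 = 2246 m/s.
At r₂: circular v_c2 = √(μ/r₂) = 3470 m/s; transfer-apogee v_a = √[μ(2/r₂ − 1/a_t)] = 2008 m/s.
Δv₂ = v_c2 − v_a = 1462 m/s.
Total Δv = Δv₁ + Δv₂ = 3708 m/s = 3.708 km/s.

Δv_total ≈ 3.71 km/s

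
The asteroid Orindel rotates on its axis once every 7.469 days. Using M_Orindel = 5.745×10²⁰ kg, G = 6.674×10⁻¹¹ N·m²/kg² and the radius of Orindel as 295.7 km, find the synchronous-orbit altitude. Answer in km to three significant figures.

μ = GM = 6.674×10⁻¹¹ × 5.745×10²⁰ = 3.834×10¹⁰ m³/s².
T = 7.469 days = 6.453×10⁵ s.
A synchronous orbit has period T, so by Kepler's third law a = (μT²/4π²)^(1/3).
μT²/4π² = 3.834×10¹⁰ × (6.453×10⁵)² / 39.48 = 4.045×10²⁰ m³.
a = 7.395×10⁶ m = 7395.3 km.
Altitude h = a − R = 7395.3 − 295.7 = 7099.6 km.

h_sync ≈ 7100 km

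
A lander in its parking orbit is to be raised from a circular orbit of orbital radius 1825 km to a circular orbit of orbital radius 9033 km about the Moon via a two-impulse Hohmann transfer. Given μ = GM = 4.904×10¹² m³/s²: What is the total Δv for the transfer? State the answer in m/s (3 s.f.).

r₁ = 1825 km = 1.825×10⁶ m.
r₂ = 9033 km = 9.033×10⁶ m.
Transfer ellipse a_t = (r₁ + r₂)/2 = 5.429×10⁶ m.
At r₁: circular v_c1 = √(μ/r₁) = 1639 m/s; transfer-perilune v_p = √[μ(2/r₁ − 1/a_t)] = 2114 m/s.
Δv₁ = v_p − v_c1 = 475.2 m/s.
At r₂: circular v_c2 = √(μ/r₂) = 736.8 m/s; transfer-apolune v_a = √[μ(2/r₂ − 1/a_t)] = 427.2 m/s.
Δv₂ = v_c2 − v_a = 309.6 m/s.
Total Δv = Δv₁ + Δv₂ = 784.8 m/s.

Δv_total ≈ 785 m/s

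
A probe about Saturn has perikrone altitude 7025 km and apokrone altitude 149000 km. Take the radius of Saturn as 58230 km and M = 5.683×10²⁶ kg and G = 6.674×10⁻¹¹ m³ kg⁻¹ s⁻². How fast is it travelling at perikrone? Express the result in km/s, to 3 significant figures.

v ≈ 29.7 km/s

μ = GM = 6.674×10⁻¹¹ × 5.683×10²⁶ = 3.793×10¹⁶ m³/s².
r_p = 58230 + 7025 = 65255 km = 6.5255×10⁷ m.
r_a = 58230 + 149000 = 207230 km = 2.0723×10⁸ m.
Semi-major axis a = (r_p + r_a)/2 = 1.3624×10⁵ km = 1.362×10⁸ m.
Vis-viva: v² = μ(2/r − 1/a) = 3.793×10¹⁶ × (3.065×10⁻⁸ − 7.340×10⁻⁹) = 8.841×10⁸ m²/s².
v = 29730 m/s = 29.73 km/s.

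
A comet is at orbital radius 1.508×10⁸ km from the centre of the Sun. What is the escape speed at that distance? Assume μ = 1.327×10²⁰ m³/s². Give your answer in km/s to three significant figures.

v_esc ≈ 42.0 km/s

r = 1.508×10⁸ km = 1.508×10¹¹ m.
Escape speed v_esc = √(2μ/r) = √(2 × 1.327×10²⁰ / 1.508×10¹¹) = √(1.760×10⁹) = 41950 m/s.
= 41.95 km/s.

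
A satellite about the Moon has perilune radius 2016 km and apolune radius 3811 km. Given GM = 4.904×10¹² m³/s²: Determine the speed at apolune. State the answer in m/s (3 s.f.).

v ≈ 944 m/s

Semi-major axis a = (r_p + r_a)/2 = 2913.5 km = 2.914×10⁶ m.
Vis-viva: v² = μ(2/r − 1/a) = 4.904×10¹² × (5.248×10⁻⁷ − 3.432×10⁻⁷) = 8.904×10⁵ m²/s².
v = 943.6 m/s.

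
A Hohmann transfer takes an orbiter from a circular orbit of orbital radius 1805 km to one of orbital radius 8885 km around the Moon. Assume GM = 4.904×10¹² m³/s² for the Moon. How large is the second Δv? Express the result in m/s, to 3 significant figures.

Δv ≈ 311 m/s

r₁ = 1805 km = 1.805×10⁶ m.
r₂ = 8885 km = 8.885×10⁶ m.
Transfer ellipse a_t = (r₁ + r₂)/2 = 5.345×10⁶ m.
At r₁: circular v_c1 = √(μ/r₁) = 1648 m/s; transfer-perilune v_p = √[μ(2/r₁ − 1/a_t)] = 2125 m/s.
At r₂: circular v_c2 = √(μ/r₂) = 742.9 m/s; transfer-apolune v_a = √[μ(2/r₂ − 1/a_t)] = 431.7 m/s.
Δv₂ = v_c2 − v_a = 311.2 m/s.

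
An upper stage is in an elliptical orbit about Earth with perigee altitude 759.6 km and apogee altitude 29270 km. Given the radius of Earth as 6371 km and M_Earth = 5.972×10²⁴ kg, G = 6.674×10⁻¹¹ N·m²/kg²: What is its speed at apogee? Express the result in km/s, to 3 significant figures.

v ≈ 1.93 km/s

μ = GM = 6.674×10⁻¹¹ × 5.972×10²⁴ = 3.986×10¹⁴ m³/s².
r_p = 6371 + 759.6 = 7130.6 km = 7.1306×10⁶ m.
r_a = 6371 + 29270 = 35641 km = 3.5641×10⁷ m.
Semi-major axis a = (r_p + r_a)/2 = 21386 km = 2.139×10⁷ m.
Vis-viva: v² = μ(2/r − 1/a) = 3.986×10¹⁴ × (5.612×10⁻⁸ − 4.676×10⁻⁸) = 3.729×10⁶ m²/s².
v = 1931 m/s = 1.931 km/s.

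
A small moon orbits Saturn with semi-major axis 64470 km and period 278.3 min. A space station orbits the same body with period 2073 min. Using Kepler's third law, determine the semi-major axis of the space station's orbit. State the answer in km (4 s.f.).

Kepler's third law: a³ ∝ T², so a₂ = a₁ (T₂/T₁)^(2/3).
T₂/T₁ = 7.449, (T₂/T₁)^(2/3) = 3.814.
a₂ = 64470 × 3.814 = 2.459×10⁵ km.

a₂ ≈ 2.459×10⁵ km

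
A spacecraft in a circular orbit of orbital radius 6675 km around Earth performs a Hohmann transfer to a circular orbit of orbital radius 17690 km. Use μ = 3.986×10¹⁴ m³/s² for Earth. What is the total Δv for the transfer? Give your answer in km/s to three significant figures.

r₁ = 6675 km = 6.675×10⁶ m.
r₂ = 17690 km = 1.769×10⁷ m.
Transfer ellipse a_t = (r₁ + r₂)/2 = 1.218×10⁷ m.
At r₁: circular v_c1 = √(μ/r₁) = 7728 m/s; transfer-perigee v_p = √[μ(2/r₁ − 1/a_t)] = 9312 m/s.
Δv₁ = v_p − v_c1 = 1584 m/s.
At r₂: circular v_c2 = √(μ/r₂) = 4747 m/s; transfer-apogee v_a = √[μ(2/r₂ − 1/a_t)] = 3514 m/s.
Δv₂ = v_c2 − v_a = 1233 m/s.
Total Δv = Δv₁ + Δv₂ = 2817 m/s = 2.817 km/s.

Δv_total ≈ 2.82 km/s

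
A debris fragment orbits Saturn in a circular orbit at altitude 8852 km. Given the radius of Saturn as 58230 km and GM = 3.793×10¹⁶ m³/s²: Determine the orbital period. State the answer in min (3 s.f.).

T ≈ 295 min

r = 58230 + 8852 = 67082 km = 6.7082×10⁷ m.
Kepler's third law: T = 2π√(r³/μ) = 2π√((6.708×10⁷)³ / 3.793×10¹⁶).
r³/μ = 7.959×10⁶ s², so T = 2π × 2.821×10³ = 1.773×10⁴ s.
Converting: 1.773×10⁴ s ÷ 60.00 = 295.4 min.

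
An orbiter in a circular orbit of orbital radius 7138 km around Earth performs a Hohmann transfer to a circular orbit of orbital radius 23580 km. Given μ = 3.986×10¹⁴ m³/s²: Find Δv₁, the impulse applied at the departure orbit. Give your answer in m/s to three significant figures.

r₁ = 7138 km = 7.138×10⁶ m.
r₂ = 23580 km = 2.358×10⁷ m.
Transfer ellipse a_t = (r₁ + r₂)/2 = 1.536×10⁷ m.
At r₁: circular v_c1 = √(μ/r₁) = 7473 m/s; transfer-perigee v_p = √[μ(2/r₁ − 1/a_t)] = 9259 m/s.
Δv₁ = v_p − v_c1 = 1786 m/s.

Δv ≈ 1790 m/s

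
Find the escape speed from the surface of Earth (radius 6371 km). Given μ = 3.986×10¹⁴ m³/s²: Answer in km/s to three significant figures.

v_esc ≈ 11.2 km/s

r = R = 6.371×10⁶ m.
Escape speed v_esc = √(2μ/r) = √(2 × 3.986×10¹⁴ / 6.371×10⁶) = √(1.251×10⁸) = 11190 m/s.
= 11.19 km/s.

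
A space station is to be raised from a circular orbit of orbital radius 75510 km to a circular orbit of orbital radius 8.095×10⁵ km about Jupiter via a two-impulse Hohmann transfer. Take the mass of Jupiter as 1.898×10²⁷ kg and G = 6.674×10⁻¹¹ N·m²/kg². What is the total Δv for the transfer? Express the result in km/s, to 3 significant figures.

Δv_total ≈ 21.8 km/s

μ = GM = 6.674×10⁻¹¹ × 1.898×10²⁷ = 1.267×10¹⁷ m³/s².
r₁ = 75510 km = 7.551×10⁷ m.
r₂ = 8.095×10⁵ km = 8.095×10⁸ m.
Transfer ellipse a_t = (r₁ + r₂)/2 = 4.425×10⁸ m.
At r₁: circular v_c1 = √(μ/r₁) = 40960 m/s; transfer-perijove v_p = √[μ(2/r₁ − 1/a_t)] = 55400 m/s.
Δv₁ = v_p − v_c1 = 14440 m/s.
At r₂: circular v_c2 = √(μ/r₂) = 12510 m/s; transfer-apojove v_a = √[μ(2/r₂ − 1/a_t)] = 5167 m/s.
Δv₂ = v_c2 − v_a = 7342 m/s.
Total Δv = Δv₁ + Δv₂ = 21780 m/s = 21.78 km/s.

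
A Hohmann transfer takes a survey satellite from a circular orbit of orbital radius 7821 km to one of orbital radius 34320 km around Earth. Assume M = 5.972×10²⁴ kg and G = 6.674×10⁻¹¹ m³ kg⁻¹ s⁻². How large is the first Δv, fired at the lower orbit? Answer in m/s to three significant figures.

μ = GM = 6.674×10⁻¹¹ × 5.972×10²⁴ = 3.986×10¹⁴ m³/s².
r₁ = 7821 km = 7.821×10⁶ m.
r₂ = 34320 km = 3.432×10⁷ m.
Transfer ellipse a_t = (r₁ + r₂)/2 = 2.107×10⁷ m.
At r₁: circular v_c1 = √(μ/r₁) = 7139 m/s; transfer-perigee v_p = √[μ(2/r₁ − 1/a_t)] = 9111 m/s.
Δv₁ = v_p − v_c1 = 1972 m/s.

Δv ≈ 1970 m/s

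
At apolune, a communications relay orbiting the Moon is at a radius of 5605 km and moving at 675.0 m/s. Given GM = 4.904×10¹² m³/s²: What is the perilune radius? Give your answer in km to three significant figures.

perilune radius ≈ 1970 km

r_a = 5.605×10⁶ m.
Specific energy ε = v²/2 − μ/r = -6.471×10⁵ J/kg, so a = −μ/(2ε) = 3.789×10⁶ m.
The apsides satisfy r_p + r_a = 2a, so the perilune radius is 2a − r_a = 1.973×10⁶ m = 1973.2 km.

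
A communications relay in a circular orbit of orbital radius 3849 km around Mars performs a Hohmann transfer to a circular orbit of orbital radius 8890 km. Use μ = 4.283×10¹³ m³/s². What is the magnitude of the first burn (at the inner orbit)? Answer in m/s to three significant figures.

r₁ = 3849 km = 3.849×10⁶ m.
r₂ = 8890 km = 8.890×10⁶ m.
Transfer ellipse a_t = (r₁ + r₂)/2 = 6.370×10⁶ m.
At r₁: circular v_c1 = √(μ/r₁) = 3336 m/s; transfer-periapsis v_p = √[μ(2/r₁ − 1/a_t)] = 3941 m/s.
Δv₁ = v_p − v_c1 = 605.1 m/s.

Δv ≈ 605 m/s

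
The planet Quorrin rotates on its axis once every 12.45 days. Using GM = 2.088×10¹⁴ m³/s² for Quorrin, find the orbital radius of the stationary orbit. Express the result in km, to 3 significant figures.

T = 12.45 days = 1.076×10⁶ s.
A synchronous orbit has period T, so by Kepler's third law a = (μT²/4π²)^(1/3).
μT²/4π² = 2.088×10¹⁴ × (1.076×10⁶)² / 39.48 = 6.120×10²⁴ m³.
a = 1.829×10⁸ m = 1.8291×10⁵ km.

r_sync ≈ 1.83×10⁵ km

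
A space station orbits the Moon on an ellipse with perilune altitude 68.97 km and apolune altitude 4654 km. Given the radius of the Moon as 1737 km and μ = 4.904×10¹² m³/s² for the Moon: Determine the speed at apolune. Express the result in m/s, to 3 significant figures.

v ≈ 581 m/s

r_p = 1737 + 68.97 = 1806.0 km = 1.8060×10⁶ m.
r_a = 1737 + 4654 = 6391.0 km = 6.3910×10⁶ m.
Semi-major axis a = (r_p + r_a)/2 = 4098.5 km = 4.098×10⁶ m.
Vis-viva: v² = μ(2/r − 1/a) = 4.904×10¹² × (3.129×10⁻⁷ − 2.440×10⁻⁷) = 3.381×10⁵ m²/s².
v = 581.5 m/s.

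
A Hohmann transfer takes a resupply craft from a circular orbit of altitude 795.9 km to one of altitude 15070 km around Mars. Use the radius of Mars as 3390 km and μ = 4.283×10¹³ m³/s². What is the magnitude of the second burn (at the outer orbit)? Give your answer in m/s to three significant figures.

r₁ = 3390 + 795.9 = 4185.9 km = 4.1859×10⁶ m.
r₂ = 3390 + 15070 = 18460 km = 1.8460×10⁷ m.
Transfer ellipse a_t = (r₁ + r₂)/2 = 1.132×10⁷ m.
At r₁: circular v_c1 = √(μ/r₁) = 3199 m/s; transfer-periapsis v_p = √[μ(2/r₁ − 1/a_t)] = 4084 m/s.
At r₂: circular v_c2 = √(μ/r₂) = 1523 m/s; transfer-apoapsis v_a = √[μ(2/r₂ − 1/a_t)] = 926.1 m/s.
Δv₂ = v_c2 − v_a = 597.1 m/s.

Δv ≈ 597 m/s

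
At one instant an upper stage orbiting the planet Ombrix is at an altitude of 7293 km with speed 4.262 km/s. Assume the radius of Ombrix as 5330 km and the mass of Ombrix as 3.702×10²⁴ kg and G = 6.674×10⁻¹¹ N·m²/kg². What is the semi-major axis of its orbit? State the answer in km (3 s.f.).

μ = GM = 6.674×10⁻¹¹ × 3.702×10²⁴ = 2.471×10¹⁴ m³/s².
r = 5330 + 7293 = 12623 km = 1.262×10⁷ m.
Specific orbital energy ε = v²/2 − μ/r = (4262)²/2 − 2.471×10¹⁴/1.262×10⁷ = -1.049×10⁷ J/kg.
Since ε = −μ/(2a), a = −μ/(2ε) = 1.178×10⁷ m = 11776 km.

a ≈ 11800 km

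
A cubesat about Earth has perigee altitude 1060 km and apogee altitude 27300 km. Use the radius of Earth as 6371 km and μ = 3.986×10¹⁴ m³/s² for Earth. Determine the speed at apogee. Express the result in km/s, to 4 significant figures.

r_p = 6371 + 1060 = 7431.0 km = 7.4310×10⁶ m.
r_a = 6371 + 27300 = 33671 km = 3.3671×10⁷ m.
Semi-major axis a = (r_p + r_a)/2 = 20551 km = 2.055×10⁷ m.
Vis-viva: v² = μ(2/r − 1/a) = 3.986×10¹⁴ × (5.940×10⁻⁸ − 4.866×10⁻⁸) = 4.281×10⁶ m²/s².
v = 2069 m/s = 2.069 km/s.

v ≈ 2.069 km/s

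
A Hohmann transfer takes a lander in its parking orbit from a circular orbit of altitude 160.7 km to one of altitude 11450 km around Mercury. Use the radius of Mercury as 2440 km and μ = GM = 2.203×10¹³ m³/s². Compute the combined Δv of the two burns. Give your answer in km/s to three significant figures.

Δv_total ≈ 1.42 km/s

r₁ = 2440 + 160.7 = 2600.7 km = 2.6007×10⁶ m.
r₂ = 2440 + 11450 = 13890 km = 1.3890×10⁷ m.
Transfer ellipse a_t = (r₁ + r₂)/2 = 8.245×10⁶ m.
At r₁: circular v_c1 = √(μ/r₁) = 2910 m/s; transfer-periherm v_p = √[μ(2/r₁ − 1/a_t)] = 3778 m/s.
Δv₁ = v_p − v_c1 = 867.1 m/s.
At r₂: circular v_c2 = √(μ/r₂) = 1259 m/s; transfer-apoherm v_a = √[μ(2/r₂ − 1/a_t)] = 707.3 m/s.
Δv₂ = v_c2 − v_a = 552.1 m/s.
Total Δv = Δv₁ + Δv₂ = 1419 m/s = 1.419 km/s.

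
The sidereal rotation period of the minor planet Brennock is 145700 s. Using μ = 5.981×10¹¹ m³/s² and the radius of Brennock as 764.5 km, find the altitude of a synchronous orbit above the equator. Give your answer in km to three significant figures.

A synchronous orbit has period T, so by Kepler's third law a = (μT²/4π²)^(1/3).
μT²/4π² = 5.981×10¹¹ × (1.457×10⁵)² / 39.48 = 3.216×10²⁰ m³.
a = 6.851×10⁶ m = 6851.4 km.
Altitude h = a − R = 6851.4 − 764.5 = 6086.9 km.

h_sync ≈ 6090 km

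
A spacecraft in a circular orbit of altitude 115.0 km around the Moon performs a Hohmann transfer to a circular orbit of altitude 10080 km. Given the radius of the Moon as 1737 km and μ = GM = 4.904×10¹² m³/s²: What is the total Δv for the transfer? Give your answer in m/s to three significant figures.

Δv_total ≈ 821 m/s

r₁ = 1737 + 115.0 = 1852.0 km = 1.8520×10⁶ m.
r₂ = 1737 + 10080 = 11817 km = 1.1817×10⁷ m.
Transfer ellipse a_t = (r₁ + r₂)/2 = 6.834×10⁶ m.
At r₁: circular v_c1 = √(μ/r₁) = 1627 m/s; transfer-perilune v_p = √[μ(2/r₁ − 1/a_t)] = 2140 m/s.
Δv₁ = v_p − v_c1 = 512.5 m/s.
At r₂: circular v_c2 = √(μ/r₂) = 644.2 m/s; transfer-apolune v_a = √[μ(2/r₂ − 1/a_t)] = 335.3 m/s.
Δv₂ = v_c2 − v_a = 308.9 m/s.
Total Δv = Δv₁ + Δv₂ = 821.3 m/s.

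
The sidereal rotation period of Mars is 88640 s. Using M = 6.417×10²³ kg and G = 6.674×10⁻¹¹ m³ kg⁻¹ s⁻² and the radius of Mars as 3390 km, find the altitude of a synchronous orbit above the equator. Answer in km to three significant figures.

μ = GM = 6.674×10⁻¹¹ × 6.417×10²³ = 4.283×10¹³ m³/s².
A synchronous orbit has period T, so by Kepler's third law a = (μT²/4π²)^(1/3).
μT²/4π² = 4.283×10¹³ × (8.864×10⁴)² / 39.48 = 8.524×10²¹ m³.
a = 2.043×10⁷ m = 20427 km.
Altitude h = a − R = 20427 − 3390 = 17037 km.

h_sync ≈ 17000 km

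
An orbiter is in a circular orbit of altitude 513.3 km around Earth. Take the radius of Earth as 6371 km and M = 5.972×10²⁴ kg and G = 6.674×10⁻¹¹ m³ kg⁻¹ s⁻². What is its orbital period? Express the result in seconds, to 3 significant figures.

T ≈ 5680 seconds

μ = GM = 6.674×10⁻¹¹ × 5.972×10²⁴ = 3.986×10¹⁴ m³/s².
r = 6371 + 513.3 = 6884.3 km = 6.8843×10⁶ m.
Kepler's third law: T = 2π√(r³/μ) = 2π√((6.884×10⁶)³ / 3.986×10¹⁴).
r³/μ = 8.186×10⁵ s², so T = 2π × 9.048×10² = 5.685×10³ s.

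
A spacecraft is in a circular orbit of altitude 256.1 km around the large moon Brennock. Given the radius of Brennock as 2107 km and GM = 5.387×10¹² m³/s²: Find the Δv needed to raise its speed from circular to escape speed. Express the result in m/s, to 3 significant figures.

Δv ≈ 625 m/s

r = 2107 + 256.1 = 2363.1 km = 2.3631×10⁶ m.
Circular speed v_c = √(μ/r) = 1510 m/s.
Escape speed v_esc = √(2μ/r) = √2 × v_c = 2135 m/s.
Δv = v_esc − v_c = 625.4 m/s.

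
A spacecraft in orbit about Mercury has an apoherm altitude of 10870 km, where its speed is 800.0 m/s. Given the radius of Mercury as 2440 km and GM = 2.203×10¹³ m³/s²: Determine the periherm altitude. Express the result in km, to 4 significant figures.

periherm altitude ≈ 750.1 km

r_a = 2440 + 10870 = 13310 km = 1.331×10⁷ m.
Specific energy ε = v²/2 − μ/r = -1.335×10⁶ J/kg, so a = −μ/(2ε) = 8.250×10⁶ m.
The apsides satisfy r_p + r_a = 2a, so the periherm radius is 2a − r_a = 3.190×10⁶ m = 3190.1 km.
Periherm altitude = 3190.1 − 2440 = 750.06 km.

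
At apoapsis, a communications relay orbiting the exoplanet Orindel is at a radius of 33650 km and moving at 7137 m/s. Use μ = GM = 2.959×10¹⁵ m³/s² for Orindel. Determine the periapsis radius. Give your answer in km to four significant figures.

periapsis radius ≈ 13720 km

r_a = 3.365×10⁷ m.
Specific energy ε = v²/2 − μ/r = -6.247×10⁷ J/kg, so a = −μ/(2ε) = 2.368×10⁷ m.
The apsides satisfy r_p + r_a = 2a, so the periapsis radius is 2a − r_a = 1.372×10⁷ m = 13720 km.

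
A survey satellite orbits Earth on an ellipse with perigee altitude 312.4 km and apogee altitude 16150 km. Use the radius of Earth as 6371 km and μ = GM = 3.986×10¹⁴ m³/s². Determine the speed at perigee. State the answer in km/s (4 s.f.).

v ≈ 9.591 km/s

r_p = 6371 + 312.4 = 6683.4 km = 6.6834×10⁶ m.
r_a = 6371 + 16150 = 22521 km = 2.2521×10⁷ m.
Semi-major axis a = (r_p + r_a)/2 = 14602 km = 1.460×10⁷ m.
Vis-viva: v² = μ(2/r − 1/a) = 3.986×10¹⁴ × (2.992×10⁻⁷ − 6.848×10⁻⁸) = 9.198×10⁷ m²/s².
v = 9591 m/s = 9.591 km/s.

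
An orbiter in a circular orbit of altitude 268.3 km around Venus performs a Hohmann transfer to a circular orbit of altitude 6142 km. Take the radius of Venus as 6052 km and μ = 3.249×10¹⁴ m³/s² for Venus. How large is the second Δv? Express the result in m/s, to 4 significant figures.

r₁ = 6052 + 268.3 = 6320.3 km = 6.3203×10⁶ m.
r₂ = 6052 + 6142 = 12194 km = 1.2194×10⁷ m.
Transfer ellipse a_t = (r₁ + r₂)/2 = 9.257×10⁶ m.
At r₁: circular v_c1 = √(μ/r₁) = 7170 m/s; transfer-periapsis v_p = √[μ(2/r₁ − 1/a_t)] = 8229 m/s.
At r₂: circular v_c2 = √(μ/r₂) = 5162 m/s; transfer-apoapsis v_a = √[μ(2/r₂ − 1/a_t)] = 4265 m/s.
Δv₂ = v_c2 − v_a = 896.7 m/s.

Δv ≈ 896.7 m/s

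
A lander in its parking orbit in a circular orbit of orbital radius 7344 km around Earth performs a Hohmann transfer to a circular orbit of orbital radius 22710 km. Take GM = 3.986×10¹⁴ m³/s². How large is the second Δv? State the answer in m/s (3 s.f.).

r₁ = 7344 km = 7.344×10⁶ m.
r₂ = 22710 km = 2.271×10⁷ m.
Transfer ellipse a_t = (r₁ + r₂)/2 = 1.503×10⁷ m.
At r₁: circular v_c1 = √(μ/r₁) = 7367 m/s; transfer-perigee v_p = √[μ(2/r₁ − 1/a_t)] = 9057 m/s.
At r₂: circular v_c2 = √(μ/r₂) = 4189 m/s; transfer-apogee v_a = √[μ(2/r₂ − 1/a_t)] = 2929 m/s.
Δv₂ = v_c2 − v_a = 1261 m/s.

Δv ≈ 1260 m/s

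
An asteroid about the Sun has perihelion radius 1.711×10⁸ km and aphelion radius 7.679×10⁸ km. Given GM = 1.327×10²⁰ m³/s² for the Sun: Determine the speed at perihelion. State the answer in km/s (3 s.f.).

Semi-major axis a = (r_p + r_a)/2 = 4.6950×10⁸ km = 4.695×10¹¹ m.
Vis-viva: v² = μ(2/r − 1/a) = 1.327×10²⁰ × (1.169×10⁻¹¹ − 2.130×10⁻¹²) = 1.268×10⁹ m²/s².
v = 35620 m/s = 35.62 km/s.

v ≈ 35.6 km/s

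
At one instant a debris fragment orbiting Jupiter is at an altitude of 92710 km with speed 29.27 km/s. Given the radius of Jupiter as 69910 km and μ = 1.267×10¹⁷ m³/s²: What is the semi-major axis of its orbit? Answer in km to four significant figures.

r = 69910 + 92710 = 1.6262×10⁵ km = 1.626×10⁸ m.
Vis-viva rearranged: 1/a = 2/r − v²/μ = 1.230×10⁻⁸ − 6.762×10⁻⁹ = 5.537×10⁻⁹ m⁻¹.
a = 1.806×10⁸ m = 1.8061×10⁵ km.

a ≈ 1.806×10⁵ km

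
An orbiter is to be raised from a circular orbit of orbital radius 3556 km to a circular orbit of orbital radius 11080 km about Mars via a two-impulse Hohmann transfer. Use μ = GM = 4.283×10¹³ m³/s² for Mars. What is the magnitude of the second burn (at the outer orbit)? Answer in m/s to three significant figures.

Δv ≈ 596 m/s

r₁ = 3556 km = 3.556×10⁶ m.
r₂ = 11080 km = 1.108×10⁷ m.
Transfer ellipse a_t = (r₁ + r₂)/2 = 7.318×10⁶ m.
At r₁: circular v_c1 = √(μ/r₁) = 3471 m/s; transfer-periapsis v_p = √[μ(2/r₁ − 1/a_t)] = 4270 m/s.
At r₂: circular v_c2 = √(μ/r₂) = 1966 m/s; transfer-apoapsis v_a = √[μ(2/r₂ − 1/a_t)] = 1371 m/s.
Δv₂ = v_c2 − v_a = 595.6 m/s.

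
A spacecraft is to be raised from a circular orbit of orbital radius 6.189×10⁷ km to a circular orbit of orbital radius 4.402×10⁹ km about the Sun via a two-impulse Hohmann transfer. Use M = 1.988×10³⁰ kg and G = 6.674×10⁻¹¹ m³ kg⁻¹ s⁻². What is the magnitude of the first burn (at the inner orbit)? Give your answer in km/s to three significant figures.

μ = GM = 6.674×10⁻¹¹ × 1.988×10³⁰ = 1.327×10²⁰ m³/s².
r₁ = 6.189×10⁷ km = 6.189×10¹⁰ m.
r₂ = 4.402×10⁹ km = 4.402×10¹² m.
Transfer ellipse a_t = (r₁ + r₂)/2 = 2.232×10¹² m.
At r₁: circular v_c1 = √(μ/r₁) = 46300 m/s; transfer-perihelion v_p = √[μ(2/r₁ − 1/a_t)] = 65020 m/s.
Δv₁ = v_p − v_c1 = 18720 m/s.
= 18.72 km/s.

Δv ≈ 18.7 km/s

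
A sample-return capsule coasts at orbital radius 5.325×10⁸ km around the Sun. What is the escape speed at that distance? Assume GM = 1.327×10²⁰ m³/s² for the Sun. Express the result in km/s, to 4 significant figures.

r = 5.325×10⁸ km = 5.325×10¹¹ m.
Escape speed v_esc = √(2μ/r) = √(2 × 1.327×10²⁰ / 5.325×10¹¹) = √(4.984×10⁸) = 22320 m/s.
= 22.32 km/s.

v_esc ≈ 22.32 km/s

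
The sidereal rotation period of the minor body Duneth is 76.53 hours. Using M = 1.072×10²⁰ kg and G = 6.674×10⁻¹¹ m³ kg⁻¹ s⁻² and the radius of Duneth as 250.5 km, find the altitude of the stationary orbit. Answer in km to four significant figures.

μ = GM = 6.674×10⁻¹¹ × 1.072×10²⁰ = 7.155×10⁹ m³/s².
T = 76.53 hours = 2.755×10⁵ s.
A synchronous orbit has period T, so by Kepler's third law a = (μT²/4π²)^(1/3).
μT²/4π² = 7.155×10⁹ × (2.755×10⁵)² / 39.48 = 1.376×10¹⁹ m³.
a = 2.396×10⁶ m = 2396.1 km.
Altitude h = a − R = 2396.1 − 250.5 = 2145.6 km.

h_sync ≈ 2146 km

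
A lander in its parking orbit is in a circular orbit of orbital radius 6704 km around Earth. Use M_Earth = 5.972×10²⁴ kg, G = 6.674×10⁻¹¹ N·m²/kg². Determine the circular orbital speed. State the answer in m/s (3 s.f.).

v ≈ 7710 m/s

μ = GM = 6.674×10⁻¹¹ × 5.972×10²⁴ = 3.986×10¹⁴ m³/s².
r = 6704 km = 6.704×10⁶ m.
For a circular orbit v = √(μ/r) = √(3.986×10¹⁴ / 6.704×10⁶) = √(5.945×10⁷) = 7711 m/s.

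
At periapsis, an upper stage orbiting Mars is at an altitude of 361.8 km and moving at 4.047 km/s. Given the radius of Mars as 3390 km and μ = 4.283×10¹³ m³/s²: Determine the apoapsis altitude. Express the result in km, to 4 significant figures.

r_p = 3390 + 361.8 = 3751.8 km = 3.752×10⁶ m.
Specific energy ε = v²/2 − μ/r = -3.227×10⁶ J/kg, so a = −μ/(2ε) = 6.637×10⁶ m.
The apsides satisfy r_p + r_a = 2a, so the apoapsis radius is 2a − r_p = 9.522×10⁶ m = 9521.6 km.
Apoapsis altitude = 9521.6 − 3390 = 6131.6 km.

apoapsis altitude ≈ 6132 km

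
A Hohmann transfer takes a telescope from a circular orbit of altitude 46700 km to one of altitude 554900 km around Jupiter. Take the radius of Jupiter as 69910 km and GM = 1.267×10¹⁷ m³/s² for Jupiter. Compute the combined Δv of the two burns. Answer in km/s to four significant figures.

Δv_total ≈ 16.08 km/s

r₁ = 69910 + 46700 = 116610 km = 1.1661×10⁸ m.
r₂ = 69910 + 554900 = 624810 km = 6.2481×10⁸ m.
Transfer ellipse a_t = (r₁ + r₂)/2 = 3.707×10⁸ m.
At r₁: circular v_c1 = √(μ/r₁) = 32960 m/s; transfer-perijove v_p = √[μ(2/r₁ − 1/a_t)] = 42790 m/s.
Δv₁ = v_p − v_c1 = 9831 m/s.
At r₂: circular v_c2 = √(μ/r₂) = 14240 m/s; transfer-apojove v_a = √[μ(2/r₂ − 1/a_t)] = 7987 m/s.
Δv₂ = v_c2 − v_a = 6253 m/s.
Total Δv = Δv₁ + Δv₂ = 16080 m/s = 16.08 km/s.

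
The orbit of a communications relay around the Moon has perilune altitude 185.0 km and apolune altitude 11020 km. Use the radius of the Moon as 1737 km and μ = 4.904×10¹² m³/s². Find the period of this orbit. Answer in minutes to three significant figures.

r_p = 1737 + 185.0 = 1922.0 km = 1.9220×10⁶ m.
r_a = 1737 + 11020 = 12757 km = 1.2757×10⁷ m.
Semi-major axis a = (r_p + r_a)/2 = (1922.0 + 12757)/2 = 7339.5 km = 7.340×10⁶ m.
By Kepler's third law T = 2π√(a³/μ) = 2π × 8.979×10³ = 5.642×10⁴ s.
= 940.3 minutes.

T ≈ 940 minutes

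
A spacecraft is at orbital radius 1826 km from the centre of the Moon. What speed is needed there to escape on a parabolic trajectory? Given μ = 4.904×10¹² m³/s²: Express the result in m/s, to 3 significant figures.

v_esc ≈ 2320 m/s

r = 1826 km = 1.826×10⁶ m.
Escape speed v_esc = √(2μ/r) = √(2 × 4.904×10¹² / 1.826×10⁶) = √(5.371×10⁶) = 2318 m/s.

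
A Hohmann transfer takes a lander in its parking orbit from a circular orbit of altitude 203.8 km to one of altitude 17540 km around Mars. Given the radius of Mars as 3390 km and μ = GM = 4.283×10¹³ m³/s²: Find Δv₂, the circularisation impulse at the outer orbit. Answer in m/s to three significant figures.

r₁ = 3390 + 203.8 = 3593.8 km = 3.5938×10⁶ m.
r₂ = 3390 + 17540 = 20930 km = 2.0930×10⁷ m.
Transfer ellipse a_t = (r₁ + r₂)/2 = 1.226×10⁷ m.
At r₁: circular v_c1 = √(μ/r₁) = 3452 m/s; transfer-periapsis v_p = √[μ(2/r₁ − 1/a_t)] = 4510 m/s.
At r₂: circular v_c2 = √(μ/r₂) = 1431 m/s; transfer-apoapsis v_a = √[μ(2/r₂ − 1/a_t)] = 774.4 m/s.
Δv₂ = v_c2 − v_a = 656.1 m/s.

Δv ≈ 656 m/s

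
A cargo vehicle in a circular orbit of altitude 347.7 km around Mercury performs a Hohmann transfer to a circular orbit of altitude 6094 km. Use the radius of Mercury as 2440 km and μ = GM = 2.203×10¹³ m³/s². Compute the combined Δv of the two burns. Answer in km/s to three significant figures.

r₁ = 2440 + 347.7 = 2787.7 km = 2.7877×10⁶ m.
r₂ = 2440 + 6094 = 8534.0 km = 8.5340×10⁶ m.
Transfer ellipse a_t = (r₁ + r₂)/2 = 5.661×10⁶ m.
At r₁: circular v_c1 = √(μ/r₁) = 2811 m/s; transfer-periherm v_p = √[μ(2/r₁ − 1/a_t)] = 3452 m/s.
Δv₁ = v_p − v_c1 = 640.4 m/s.
At r₂: circular v_c2 = √(μ/r₂) = 1607 m/s; transfer-apoherm v_a = √[μ(2/r₂ − 1/a_t)] = 1127 m/s.
Δv₂ = v_c2 − v_a = 479.2 m/s.
Total Δv = Δv₁ + Δv₂ = 1120 m/s = 1.120 km/s.

Δv_total ≈ 1.12 km/s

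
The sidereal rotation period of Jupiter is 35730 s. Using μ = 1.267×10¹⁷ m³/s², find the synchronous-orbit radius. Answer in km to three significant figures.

r_sync ≈ 1.60×10⁵ km

A synchronous orbit has period T, so by Kepler's third law a = (μT²/4π²)^(1/3).
μT²/4π² = 1.267×10¹⁷ × (3.573×10⁴)² / 39.48 = 4.097×10²⁴ m³.
a = 1.600×10⁸ m = 1.6002×10⁵ km.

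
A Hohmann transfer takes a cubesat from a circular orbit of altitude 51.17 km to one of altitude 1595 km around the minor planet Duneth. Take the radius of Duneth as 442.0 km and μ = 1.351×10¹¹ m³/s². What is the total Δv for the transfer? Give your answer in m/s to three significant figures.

r₁ = 442.0 + 51.17 = 493.17 km = 4.9317×10⁵ m.
r₂ = 442.0 + 1595 = 2037.0 km = 2.0370×10⁶ m.
Transfer ellipse a_t = (r₁ + r₂)/2 = 1.265×10⁶ m.
At r₁: circular v_c1 = √(μ/r₁) = 523.4 m/s; transfer-periapsis v_p = √[μ(2/r₁ − 1/a_t)] = 664.1 m/s.
Δv₁ = v_p − v_c1 = 140.8 m/s.
At r₂: circular v_c2 = √(μ/r₂) = 257.5 m/s; transfer-apoapsis v_a = √[μ(2/r₂ − 1/a_t)] = 160.8 m/s.
Δv₂ = v_c2 − v_a = 96.74 m/s.
Total Δv = Δv₁ + Δv₂ = 237.5 m/s.

Δv_total ≈ 237 m/s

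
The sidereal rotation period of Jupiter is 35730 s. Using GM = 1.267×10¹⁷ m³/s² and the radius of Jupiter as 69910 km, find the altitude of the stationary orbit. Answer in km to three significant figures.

h_sync ≈ 90100 km

A synchronous orbit has period T, so by Kepler's third law a = (μT²/4π²)^(1/3).
μT²/4π² = 1.267×10¹⁷ × (3.573×10⁴)² / 39.48 = 4.097×10²⁴ m³.
a = 1.600×10⁸ m = 1.6002×10⁵ km.
Altitude h = a − R = 1.6002×10⁵ − 69910 = 90105 km.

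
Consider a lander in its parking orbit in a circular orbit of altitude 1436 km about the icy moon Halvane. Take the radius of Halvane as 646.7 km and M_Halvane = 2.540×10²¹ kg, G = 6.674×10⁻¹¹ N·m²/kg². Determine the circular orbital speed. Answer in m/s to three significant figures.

μ = GM = 6.674×10⁻¹¹ × 2.540×10²¹ = 1.695×10¹¹ m³/s².
r = 646.7 + 1436 = 2082.7 km = 2.0827×10⁶ m.
For a circular orbit v = √(μ/r) = √(1.695×10¹¹ / 2.083×10⁶) = √(8.139×10⁴) = 285.3 m/s.

v ≈ 285 m/s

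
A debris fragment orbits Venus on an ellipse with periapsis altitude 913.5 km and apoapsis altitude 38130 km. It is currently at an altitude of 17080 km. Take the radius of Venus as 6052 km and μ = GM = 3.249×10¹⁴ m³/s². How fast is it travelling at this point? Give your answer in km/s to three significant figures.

v ≈ 3.92 km/s

r_p = 6052 + 913.5 = 6965.5 km = 6.9655×10⁶ m.
r_a = 6052 + 38130 = 44182 km = 4.4182×10⁷ m.
r = 6052 + 17080 = 23132 km = 2.313×10⁷ m.
Semi-major axis a = (r_p + r_a)/2 = 25574 km = 2.557×10⁷ m.
Vis-viva: v² = μ(2/r − 1/a) = 3.249×10¹⁴ × (8.646×10⁻⁸ − 3.910×10⁻⁸) = 1.539×10⁷ m²/s².
v = 3923 m/s = 3.923 km/s.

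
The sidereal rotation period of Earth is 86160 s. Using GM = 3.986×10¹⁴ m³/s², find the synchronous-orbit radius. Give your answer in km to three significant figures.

A synchronous orbit has period T, so by Kepler's third law a = (μT²/4π²)^(1/3).
μT²/4π² = 3.986×10¹⁴ × (8.616×10⁴)² / 39.48 = 7.495×10²² m³.
a = 4.216×10⁷ m = 42163 km.

r_sync ≈ 42200 km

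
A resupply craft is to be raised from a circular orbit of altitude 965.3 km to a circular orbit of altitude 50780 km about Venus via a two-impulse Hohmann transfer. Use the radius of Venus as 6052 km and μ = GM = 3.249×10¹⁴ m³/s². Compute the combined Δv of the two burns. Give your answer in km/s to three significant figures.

Δv_total ≈ 3.54 km/s

r₁ = 6052 + 965.3 = 7017.3 km = 7.0173×10⁶ m.
r₂ = 6052 + 50780 = 56832 km = 5.6832×10⁷ m.
Transfer ellipse a_t = (r₁ + r₂)/2 = 3.192×10⁷ m.
At r₁: circular v_c1 = √(μ/r₁) = 6804 m/s; transfer-periapsis v_p = √[μ(2/r₁ − 1/a_t)] = 9079 m/s.
Δv₁ = v_p − v_c1 = 2274 m/s.
At r₂: circular v_c2 = √(μ/r₂) = 2391 m/s; transfer-apoapsis v_a = √[μ(2/r₂ − 1/a_t)] = 1121 m/s.
Δv₂ = v_c2 − v_a = 1270 m/s.
Total Δv = Δv₁ + Δv₂ = 3544 m/s = 3.544 km/s.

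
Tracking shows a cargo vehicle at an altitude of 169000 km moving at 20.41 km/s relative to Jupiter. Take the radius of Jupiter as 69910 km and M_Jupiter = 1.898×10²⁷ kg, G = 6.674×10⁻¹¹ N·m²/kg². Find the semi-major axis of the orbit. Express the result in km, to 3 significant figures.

μ = GM = 6.674×10⁻¹¹ × 1.898×10²⁷ = 1.267×10¹⁷ m³/s².
r = 69910 + 169000 = 2.3891×10⁵ km = 2.389×10⁸ m.
Specific orbital energy ε = v²/2 − μ/r = (20410)²/2 − 1.267×10¹⁷/2.389×10⁸ = -3.219×10⁸ J/kg.
Since ε = −μ/(2a), a = −μ/(2ε) = 1.967×10⁸ m = 1.9674×10⁵ km.

a ≈ 1.97×10⁵ km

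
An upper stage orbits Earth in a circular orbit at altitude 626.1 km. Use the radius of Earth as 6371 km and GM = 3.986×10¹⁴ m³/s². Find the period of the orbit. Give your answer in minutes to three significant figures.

r = 6371 + 626.1 = 6997.1 km = 6.9971×10⁶ m.
Kepler's third law: T = 2π√(r³/μ) = 2π√((6.997×10⁶)³ / 3.986×10¹⁴).
r³/μ = 8.594×10⁵ s², so T = 2π × 9.271×10² = 5.825×10³ s.
Converting: 5.825×10³ s ÷ 60.00 = 97.08 minutes.

T ≈ 97.1 minutes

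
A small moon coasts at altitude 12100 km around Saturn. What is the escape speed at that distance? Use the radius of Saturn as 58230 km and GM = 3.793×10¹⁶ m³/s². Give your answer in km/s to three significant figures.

v_esc ≈ 32.8 km/s

r = 58230 + 12100 = 70330 km = 7.0330×10⁷ m.
Escape speed v_esc = √(2μ/r) = √(2 × 3.793×10¹⁶ / 7.033×10⁷) = √(1.079×10⁹) = 32840 m/s.
= 32.84 km/s.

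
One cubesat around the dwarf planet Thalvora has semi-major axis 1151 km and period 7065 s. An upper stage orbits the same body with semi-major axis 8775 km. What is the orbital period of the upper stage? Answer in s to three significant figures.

T₂ ≈ 1.49×10⁵ s

Kepler's third law: T² ∝ a³, so T₂ = T₁ (a₂/a₁)^(3/2).
a₂/a₁ = 7.624, (a₂/a₁)^(3/2) = 21.05.
T₂ = 7065 × 21.05 = 1.487×10⁵ s.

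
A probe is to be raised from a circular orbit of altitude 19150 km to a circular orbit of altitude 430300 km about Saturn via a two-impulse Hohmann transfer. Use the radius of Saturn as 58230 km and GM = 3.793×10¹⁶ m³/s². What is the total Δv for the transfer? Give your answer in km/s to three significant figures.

r₁ = 58230 + 19150 = 77380 km = 7.7380×10⁷ m.
r₂ = 58230 + 430300 = 488530 km = 4.8853×10⁸ m.
Transfer ellipse a_t = (r₁ + r₂)/2 = 2.830×10⁸ m.
At r₁: circular v_c1 = √(μ/r₁) = 22140 m/s; transfer-perikrone v_p = √[μ(2/r₁ − 1/a_t)] = 29090 m/s.
Δv₁ = v_p − v_c1 = 6951 m/s.
At r₂: circular v_c2 = √(μ/r₂) = 8811 m/s; transfer-apokrone v_a = √[μ(2/r₂ − 1/a_t)] = 4608 m/s.
Δv₂ = v_c2 − v_a = 4204 m/s.
Total Δv = Δv₁ + Δv₂ = 11150 m/s = 11.15 km/s.

Δv_total ≈ 11.2 km/s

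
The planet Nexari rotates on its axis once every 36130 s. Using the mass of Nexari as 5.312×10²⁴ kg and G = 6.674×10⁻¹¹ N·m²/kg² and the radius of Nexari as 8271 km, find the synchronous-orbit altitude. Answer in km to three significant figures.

h_sync ≈ 14400 km

μ = GM = 6.674×10⁻¹¹ × 5.312×10²⁴ = 3.545×10¹⁴ m³/s².
A synchronous orbit has period T, so by Kepler's third law a = (μT²/4π²)^(1/3).
μT²/4π² = 3.545×10¹⁴ × (3.613×10⁴)² / 39.48 = 1.172×10²² m³.
a = 2.272×10⁷ m = 22716 km.
Altitude h = a − R = 22716 − 8271 = 14445 km.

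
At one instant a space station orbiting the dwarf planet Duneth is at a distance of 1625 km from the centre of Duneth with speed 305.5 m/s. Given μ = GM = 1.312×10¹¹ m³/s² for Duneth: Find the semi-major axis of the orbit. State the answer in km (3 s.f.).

r = 1.625×10⁶ m.
Specific orbital energy ε = v²/2 − μ/r = (305.5)²/2 − 1.312×10¹¹/1.625×10⁶ = -3.407×10⁴ J/kg.
Since ε = −μ/(2a), a = −μ/(2ε) = 1.925×10⁶ m = 1925.3 km.

a ≈ 1930 km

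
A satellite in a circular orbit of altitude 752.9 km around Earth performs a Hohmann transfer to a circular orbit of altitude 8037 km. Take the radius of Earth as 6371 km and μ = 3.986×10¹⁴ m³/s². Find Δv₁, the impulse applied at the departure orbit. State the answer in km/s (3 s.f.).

r₁ = 6371 + 752.9 = 7123.9 km = 7.1239×10⁶ m.
r₂ = 6371 + 8037 = 14408 km = 1.4408×10⁷ m.
Transfer ellipse a_t = (r₁ + r₂)/2 = 1.077×10⁷ m.
At r₁: circular v_c1 = √(μ/r₁) = 7480 m/s; transfer-perigee v_p = √[μ(2/r₁ − 1/a_t)] = 8653 m/s.
Δv₁ = v_p − v_c1 = 1173 m/s.
= 1.173 km/s.

Δv ≈ 1.17 km/s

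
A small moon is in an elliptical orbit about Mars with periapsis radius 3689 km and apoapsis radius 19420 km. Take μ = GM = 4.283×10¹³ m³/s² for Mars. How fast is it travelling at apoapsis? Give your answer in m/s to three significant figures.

Semi-major axis a = (r_p + r_a)/2 = 11554 km = 1.155×10⁷ m.
Vis-viva: v² = μ(2/r − 1/a) = 4.283×10¹³ × (1.030×10⁻⁷ − 8.655×10⁻⁸) = 7.041×10⁵ m²/s².
v = 839.1 m/s.

v ≈ 839 m/s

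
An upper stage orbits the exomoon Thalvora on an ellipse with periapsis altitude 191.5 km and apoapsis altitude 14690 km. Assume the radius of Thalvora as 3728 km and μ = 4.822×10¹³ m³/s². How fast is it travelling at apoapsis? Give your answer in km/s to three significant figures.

r_p = 3728 + 191.5 = 3919.5 km = 3.9195×10⁶ m.
r_a = 3728 + 14690 = 18418 km = 1.8418×10⁷ m.
Semi-major axis a = (r_p + r_a)/2 = 11169 km = 1.117×10⁷ m.
Vis-viva: v² = μ(2/r − 1/a) = 4.822×10¹³ × (1.086×10⁻⁷ − 8.954×10⁻⁸) = 9.188×10⁵ m²/s².
v = 958.5 m/s = 0.9585 km/s.

v ≈ 0.959 km/s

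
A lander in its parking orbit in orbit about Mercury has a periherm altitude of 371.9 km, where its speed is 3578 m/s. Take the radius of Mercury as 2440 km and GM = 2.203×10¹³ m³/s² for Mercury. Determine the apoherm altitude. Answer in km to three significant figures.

r_p = 2440 + 371.9 = 2811.9 km = 2.812×10⁶ m.
Specific energy ε = v²/2 − μ/r = -1.434×10⁶ J/kg, so a = −μ/(2ε) = 7.684×10⁶ m.
The apsides satisfy r_p + r_a = 2a, so the apoherm radius is 2a − r_p = 1.256×10⁷ m = 12556 km.
Apoherm altitude = 12556 − 2440 = 10116 km.

apoherm altitude ≈ 10100 km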